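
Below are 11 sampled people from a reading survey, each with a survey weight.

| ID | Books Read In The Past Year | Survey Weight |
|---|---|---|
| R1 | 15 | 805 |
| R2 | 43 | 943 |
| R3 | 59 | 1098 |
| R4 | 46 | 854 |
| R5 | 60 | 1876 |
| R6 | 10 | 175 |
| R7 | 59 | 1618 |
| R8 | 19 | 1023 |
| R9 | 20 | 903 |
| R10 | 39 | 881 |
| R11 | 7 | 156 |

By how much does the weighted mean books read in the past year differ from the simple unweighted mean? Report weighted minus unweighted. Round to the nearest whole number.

8

Unweighted sum = 15 + 43 + 59 + 46 + 60 + 10 + 59 + 19 + 20 + 39 + 7 = 377
Unweighted mean = 377 / 11 = 34.272727
Weighted sum = 15×805 + 43×943 + 59×1098 + 46×854 + 60×1876 + 10×175 + 59×1618 + 19×1023 + 20×903 + 39×881 + 7×156
  = 439410
Sum of weights = 805 + 943 + 1098 + 854 + 1876 + 175 + 1618 + 1023 + 903 + 881 + 156 = 10332
Weighted mean = 439410 / 10332 = 42.529036
Difference (weighted minus unweighted) = 8.2563087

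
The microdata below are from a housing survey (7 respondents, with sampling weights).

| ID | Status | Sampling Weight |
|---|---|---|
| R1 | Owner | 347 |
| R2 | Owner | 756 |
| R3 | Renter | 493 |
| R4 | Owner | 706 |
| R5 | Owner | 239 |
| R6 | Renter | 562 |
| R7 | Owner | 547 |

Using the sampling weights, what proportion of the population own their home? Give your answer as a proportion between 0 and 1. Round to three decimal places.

0.711

Sum of weights for 'Owner' = 347 + 756 + 706 + 239 + 547 = 2595
Total weight = 347 + 756 + 493 + 706 + 239 + 562 + 547 = 3650
Weighted proportion = 2595 / 3650 = 0.7109589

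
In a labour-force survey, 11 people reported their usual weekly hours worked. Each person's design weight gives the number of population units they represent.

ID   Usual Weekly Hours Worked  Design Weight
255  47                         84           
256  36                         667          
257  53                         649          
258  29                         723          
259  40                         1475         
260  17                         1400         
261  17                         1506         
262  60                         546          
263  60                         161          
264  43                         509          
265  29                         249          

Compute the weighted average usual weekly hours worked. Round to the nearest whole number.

Weighted sum = 47×84 + 36×667 + 53×649 + 29×723 + 40×1475 + 17×1400 + 17×1506 + 60×546 + 60×161 + 43×509 + 29×249
  = 263254
Sum of weights = 84 + 667 + 649 + 723 + 1475 + 1400 + 1506 + 546 + 161 + 509 + 249 = 7969
Weighted mean = 263254 / 7969 = 33.03476

33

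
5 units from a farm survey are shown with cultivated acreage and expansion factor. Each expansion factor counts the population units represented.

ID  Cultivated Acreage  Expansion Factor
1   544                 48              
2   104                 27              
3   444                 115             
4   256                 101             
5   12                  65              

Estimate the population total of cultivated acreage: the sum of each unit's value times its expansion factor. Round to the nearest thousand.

107000

Weighted total = 544×48 + 104×27 + 444×115 + 256×101 + 12×65
  = 106616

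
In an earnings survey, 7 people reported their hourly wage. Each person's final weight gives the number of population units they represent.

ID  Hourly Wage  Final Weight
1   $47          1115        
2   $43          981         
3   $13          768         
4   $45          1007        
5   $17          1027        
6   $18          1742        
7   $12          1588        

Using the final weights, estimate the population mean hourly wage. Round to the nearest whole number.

Weighted sum = 47×1115 + 43×981 + 13×768 + 45×1007 + 17×1027 + 18×1742 + 12×1588
  = 217758
Sum of weights = 1115 + 981 + 768 + 1007 + 1027 + 1742 + 1588 = 8228
Weighted mean = 217758 / 8228 = 26.465484

26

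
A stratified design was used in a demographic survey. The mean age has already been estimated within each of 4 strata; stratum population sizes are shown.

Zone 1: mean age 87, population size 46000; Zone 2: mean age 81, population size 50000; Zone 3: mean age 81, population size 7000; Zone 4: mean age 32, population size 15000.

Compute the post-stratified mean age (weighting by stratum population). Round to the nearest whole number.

Σ Nₕ·x̄ₕ = 87×46000 + 81×50000 + 81×7000 + 32×15000
  = 4002000 + 4050000 + 567000 + 480000 = 9099000
Σ Nₕ = 46000 + 50000 + 7000 + 15000 = 118000
Overall mean = 9099000 / 118000 = 77.110169

77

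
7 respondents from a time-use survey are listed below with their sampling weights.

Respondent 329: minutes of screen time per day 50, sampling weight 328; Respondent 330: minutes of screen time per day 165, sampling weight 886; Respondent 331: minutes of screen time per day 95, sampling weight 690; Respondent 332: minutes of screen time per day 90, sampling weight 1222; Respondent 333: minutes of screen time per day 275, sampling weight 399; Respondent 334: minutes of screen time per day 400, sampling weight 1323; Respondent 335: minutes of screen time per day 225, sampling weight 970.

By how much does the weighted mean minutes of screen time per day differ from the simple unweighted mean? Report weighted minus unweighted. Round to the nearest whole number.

20

Unweighted sum = 50 + 165 + 95 + 90 + 275 + 400 + 225 = 1300
Unweighted mean = 1300 / 7 = 185.71429
Weighted sum = 50×328 + 165×886 + 95×690 + 90×1222 + 275×399 + 400×1323 + 225×970
  = 16400 + 146190 + 65550 + 109980 + 109725 + 529200 + 218250 = 1195295
Sum of weights = 328 + 886 + 690 + 1222 + 399 + 1323 + 970 = 5818
Weighted mean = 1195295 / 5818 = 205.44775
Difference (weighted minus unweighted) = 19.733463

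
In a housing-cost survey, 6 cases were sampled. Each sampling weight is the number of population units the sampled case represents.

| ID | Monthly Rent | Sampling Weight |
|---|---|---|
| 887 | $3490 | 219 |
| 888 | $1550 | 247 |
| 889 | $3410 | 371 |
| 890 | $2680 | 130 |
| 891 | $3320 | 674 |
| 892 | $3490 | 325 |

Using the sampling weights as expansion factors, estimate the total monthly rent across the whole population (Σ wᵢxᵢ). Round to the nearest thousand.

6133000

Weighted total = 3490×219 + 1550×247 + 3410×371 + 2680×130 + 3320×674 + 3490×325
  = 764310 + 382850 + 1265110 + 348400 + 2237680 + 1134250 = 6132600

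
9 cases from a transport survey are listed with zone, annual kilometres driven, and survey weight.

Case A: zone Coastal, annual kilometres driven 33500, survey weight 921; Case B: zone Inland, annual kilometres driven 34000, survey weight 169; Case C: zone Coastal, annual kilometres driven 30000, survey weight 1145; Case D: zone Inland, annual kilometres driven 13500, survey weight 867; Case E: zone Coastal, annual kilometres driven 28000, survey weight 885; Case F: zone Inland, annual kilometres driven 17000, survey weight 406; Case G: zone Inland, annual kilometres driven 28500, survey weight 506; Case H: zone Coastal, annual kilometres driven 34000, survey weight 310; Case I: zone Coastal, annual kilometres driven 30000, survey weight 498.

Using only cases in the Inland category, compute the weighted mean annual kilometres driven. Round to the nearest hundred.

19900

Inland rows: B, D, F, G
Weighted sum = 34000×169 + 13500×867 + 17000×406 + 28500×506
  = 5746000 + 11704500 + 6902000 + 14421000 = 38773500
Sum of weights = 1948
Weighted mean = 38773500 / 1948 = 19904.261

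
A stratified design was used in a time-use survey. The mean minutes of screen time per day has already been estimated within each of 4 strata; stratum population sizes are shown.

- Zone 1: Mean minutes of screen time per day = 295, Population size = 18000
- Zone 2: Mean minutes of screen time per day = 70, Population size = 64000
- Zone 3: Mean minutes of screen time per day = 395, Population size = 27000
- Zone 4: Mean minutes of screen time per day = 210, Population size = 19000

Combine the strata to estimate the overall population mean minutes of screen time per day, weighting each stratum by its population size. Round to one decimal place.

191.0

Σ Nₕ·x̄ₕ = 295×18000 + 70×64000 + 395×27000 + 210×19000
  = 24445000
Σ Nₕ = 18000 + 64000 + 27000 + 19000 = 128000
Overall mean = 24445000 / 128000 = 190.97656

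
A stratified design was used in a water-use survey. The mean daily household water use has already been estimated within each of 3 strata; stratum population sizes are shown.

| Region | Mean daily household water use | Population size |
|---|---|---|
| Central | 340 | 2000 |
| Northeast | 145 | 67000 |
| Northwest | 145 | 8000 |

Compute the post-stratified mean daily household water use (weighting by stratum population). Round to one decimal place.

150.1

Σ Nₕ·x̄ₕ = 340×2000 + 145×67000 + 145×8000
  = 680000 + 9715000 + 1160000 = 11555000
Σ Nₕ = 2000 + 67000 + 8000 = 77000
Overall mean = 11555000 / 77000 = 150.06494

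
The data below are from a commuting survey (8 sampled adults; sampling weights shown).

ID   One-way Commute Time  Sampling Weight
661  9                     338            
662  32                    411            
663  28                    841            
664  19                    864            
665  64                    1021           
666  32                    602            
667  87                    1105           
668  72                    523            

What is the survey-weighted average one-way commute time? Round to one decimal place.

Weighted sum = 9×338 + 32×411 + 28×841 + 19×864 + 64×1021 + 32×602 + 87×1105 + 72×523
  = 274557
Sum of weights = 338 + 411 + 841 + 864 + 1021 + 602 + 1105 + 523 = 5705
Weighted mean = 274557 / 5705 = 48.125679

48.1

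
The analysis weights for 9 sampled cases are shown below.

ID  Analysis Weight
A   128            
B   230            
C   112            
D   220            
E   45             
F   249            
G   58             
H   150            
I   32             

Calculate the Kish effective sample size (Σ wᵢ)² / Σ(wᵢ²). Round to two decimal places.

Σ wᵢ = 1224
Σ wᵢ² = 16384 + 52900 + 12544 + 48400 + 2025 + 62001 + 3364 + 22500 + 1024 = 221142
n_eff = 1224² / 221142 = 1498176 / 221142 = 6.7747239

6.77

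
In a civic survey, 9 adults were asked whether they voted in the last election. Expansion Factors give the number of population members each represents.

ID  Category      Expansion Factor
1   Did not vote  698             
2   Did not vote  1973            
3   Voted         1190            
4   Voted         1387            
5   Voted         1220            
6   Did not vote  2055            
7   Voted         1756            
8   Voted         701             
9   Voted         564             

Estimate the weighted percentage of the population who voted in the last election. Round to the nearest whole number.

Sum of weights for 'Voted' = 1190 + 1387 + 1220 + 1756 + 701 + 564 = 6818
Total weight = 698 + 1973 + 1190 + 1387 + 1220 + 2055 + 1756 + 701 + 564 = 11544
Weighted proportion = 6818 / 11544 = 0.59060984 → 59.060984%

59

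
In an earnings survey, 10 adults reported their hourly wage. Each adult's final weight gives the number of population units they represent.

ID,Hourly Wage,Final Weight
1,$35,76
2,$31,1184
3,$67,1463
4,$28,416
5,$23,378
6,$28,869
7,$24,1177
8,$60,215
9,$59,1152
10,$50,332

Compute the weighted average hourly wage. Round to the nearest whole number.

42

Weighted sum = 35×76 + 31×1184 + 67×1463 + 28×416 + 23×378 + 28×869 + 24×1177 + 60×215 + 59×1152 + 50×332
  = 2660 + 36704 + 98021 + 11648 + 8694 + 24332 + 28248 + 12900 + 67968 + 16600 = 307775
Sum of weights = 76 + 1184 + 1463 + 416 + 378 + 869 + 1177 + 215 + 1152 + 332 = 7262
Weighted mean = 307775 / 7262 = 42.381575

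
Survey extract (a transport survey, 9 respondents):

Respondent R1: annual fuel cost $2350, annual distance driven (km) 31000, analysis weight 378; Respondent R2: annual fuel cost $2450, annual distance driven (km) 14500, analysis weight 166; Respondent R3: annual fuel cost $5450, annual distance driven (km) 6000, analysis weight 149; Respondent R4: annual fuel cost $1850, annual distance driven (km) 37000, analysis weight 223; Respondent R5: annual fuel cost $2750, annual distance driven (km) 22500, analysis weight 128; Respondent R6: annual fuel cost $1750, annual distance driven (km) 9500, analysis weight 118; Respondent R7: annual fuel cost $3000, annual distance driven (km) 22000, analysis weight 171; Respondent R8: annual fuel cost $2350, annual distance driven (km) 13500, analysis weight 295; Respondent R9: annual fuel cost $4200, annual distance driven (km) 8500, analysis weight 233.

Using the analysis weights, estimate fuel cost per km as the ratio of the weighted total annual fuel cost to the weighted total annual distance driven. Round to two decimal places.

Σ wᵢ·y = 2350×378 + 2450×166 + 5450×149 + 1850×223 + 2750×128 + 1750×118 + 3000×171 + 2350×295 + 4200×233
  = 888300 + 406700 + 812050 + 412550 + 352000 + 206500 + 513000 + 693250 + 978600 = 5262950
Σ wᵢ·x = 36996000
Ratio = 5262950 / 36996000 = 0.14225727

0.14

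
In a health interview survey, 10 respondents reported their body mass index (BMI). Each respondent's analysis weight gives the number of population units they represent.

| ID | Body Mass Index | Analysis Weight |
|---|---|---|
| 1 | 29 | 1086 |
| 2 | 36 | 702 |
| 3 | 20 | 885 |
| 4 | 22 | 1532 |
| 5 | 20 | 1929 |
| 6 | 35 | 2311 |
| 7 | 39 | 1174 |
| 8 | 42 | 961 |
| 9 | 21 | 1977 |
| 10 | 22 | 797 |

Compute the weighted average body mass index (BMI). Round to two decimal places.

27.92

Weighted sum = 29×1086 + 36×702 + 20×885 + 22×1532 + 20×1929 + 35×2311 + 39×1174 + 42×961 + 21×1977 + 22×797
  = 31494 + 25272 + 17700 + 33704 + 38580 + 80885 + 45786 + 40362 + 41517 + 17534 = 372834
Sum of weights = 1086 + 702 + 885 + 1532 + 1929 + 2311 + 1174 + 961 + 1977 + 797 = 13354
Weighted mean = 372834 / 13354 = 27.919275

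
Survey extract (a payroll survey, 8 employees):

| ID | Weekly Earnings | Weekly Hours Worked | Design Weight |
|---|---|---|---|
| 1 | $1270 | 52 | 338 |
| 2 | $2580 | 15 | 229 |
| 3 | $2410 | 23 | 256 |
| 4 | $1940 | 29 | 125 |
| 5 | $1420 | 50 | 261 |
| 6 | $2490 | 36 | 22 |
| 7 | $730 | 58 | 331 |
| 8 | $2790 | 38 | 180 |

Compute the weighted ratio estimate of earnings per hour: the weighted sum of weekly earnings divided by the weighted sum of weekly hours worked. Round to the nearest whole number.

Σ wᵢ·y = 3048770
Σ wᵢ·x = 52×338 + 15×229 + 23×256 + 29×125 + 50×261 + 36×22 + 58×331 + 38×180
  = 17576 + 3435 + 5888 + 3625 + 13050 + 792 + 19198 + 6840 = 70404
Ratio = 3048770 / 70404 = 43.303932

43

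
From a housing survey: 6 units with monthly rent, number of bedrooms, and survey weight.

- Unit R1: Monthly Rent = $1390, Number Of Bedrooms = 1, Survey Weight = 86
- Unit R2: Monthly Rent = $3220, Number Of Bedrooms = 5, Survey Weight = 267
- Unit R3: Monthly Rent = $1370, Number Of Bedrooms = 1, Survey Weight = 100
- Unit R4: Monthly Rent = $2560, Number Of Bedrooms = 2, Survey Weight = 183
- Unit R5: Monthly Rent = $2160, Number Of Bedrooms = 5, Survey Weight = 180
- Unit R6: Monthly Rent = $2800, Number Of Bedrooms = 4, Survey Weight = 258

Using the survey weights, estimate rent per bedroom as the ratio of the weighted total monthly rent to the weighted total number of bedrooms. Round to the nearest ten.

710

Σ wᵢ·y = 1390×86 + 3220×267 + 1370×100 + 2560×183 + 2160×180 + 2800×258
  = 2695960
Σ wᵢ·x = 1×86 + 5×267 + 1×100 + 2×183 + 5×180 + 4×258
  = 86 + 1335 + 100 + 366 + 900 + 1032 = 3819
Ratio = 2695960 / 3819 = 705.93349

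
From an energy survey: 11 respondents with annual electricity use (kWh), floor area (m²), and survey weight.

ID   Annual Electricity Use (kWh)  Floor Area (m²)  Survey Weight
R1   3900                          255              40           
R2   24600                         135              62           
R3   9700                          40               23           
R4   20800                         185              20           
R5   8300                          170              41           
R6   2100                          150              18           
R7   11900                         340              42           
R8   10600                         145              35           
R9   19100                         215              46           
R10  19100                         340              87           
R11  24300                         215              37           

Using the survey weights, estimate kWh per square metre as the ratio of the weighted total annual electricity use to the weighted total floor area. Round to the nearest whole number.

Σ wᵢ·y = 3900×40 + 24600×62 + 9700×23 + 20800×20 + 8300×41 + 2100×18 + 11900×42 + 10600×35 + 19100×46 + 19100×87 + 24300×37
  = 156000 + 1525200 + 223100 + 416000 + 340300 + 37800 + 499800 + 371000 + 878600 + 1661700 + 899100 = 7008600
Σ wᵢ·x = 255×40 + 135×62 + 40×23 + 185×20 + 170×41 + 150×18 + 340×42 + 145×35 + 215×46 + 340×87 + 215×37
  = 99640
Ratio = 7008600 / 99640 = 70.339221

70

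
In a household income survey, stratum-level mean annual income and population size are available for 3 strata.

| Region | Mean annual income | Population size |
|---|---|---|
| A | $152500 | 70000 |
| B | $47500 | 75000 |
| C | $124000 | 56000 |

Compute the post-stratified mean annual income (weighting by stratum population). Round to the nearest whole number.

105381

Σ Nₕ·x̄ₕ = 152500×70000 + 47500×75000 + 124000×56000
  = 10675000000 + 3562500000 + 6944000000 = 21181500000
Σ Nₕ = 70000 + 75000 + 56000 = 201000
Overall mean = 21181500000 / 201000 = 105380.6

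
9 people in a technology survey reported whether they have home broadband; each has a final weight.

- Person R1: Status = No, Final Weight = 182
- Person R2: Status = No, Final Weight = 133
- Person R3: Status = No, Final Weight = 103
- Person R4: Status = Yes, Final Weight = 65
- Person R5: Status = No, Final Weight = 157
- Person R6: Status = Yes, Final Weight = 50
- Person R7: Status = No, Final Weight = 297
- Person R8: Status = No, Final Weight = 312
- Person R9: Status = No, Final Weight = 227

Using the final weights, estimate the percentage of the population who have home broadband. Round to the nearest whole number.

8

Sum of weights for 'Yes' = 65 + 50 = 115
Total weight = 182 + 133 + 103 + 65 + 157 + 50 + 297 + 312 + 227 = 1526
Weighted proportion = 115 / 1526 = 0.075360419 → 7.5360419%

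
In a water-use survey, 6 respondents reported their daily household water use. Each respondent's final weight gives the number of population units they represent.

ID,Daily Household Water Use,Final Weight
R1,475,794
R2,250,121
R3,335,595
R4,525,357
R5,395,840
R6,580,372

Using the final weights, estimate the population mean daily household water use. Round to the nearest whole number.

Weighted sum = 475×794 + 250×121 + 335×595 + 525×357 + 395×840 + 580×372
  = 1341710
Sum of weights = 3079
Weighted mean = 1341710 / 3079 = 435.76161

436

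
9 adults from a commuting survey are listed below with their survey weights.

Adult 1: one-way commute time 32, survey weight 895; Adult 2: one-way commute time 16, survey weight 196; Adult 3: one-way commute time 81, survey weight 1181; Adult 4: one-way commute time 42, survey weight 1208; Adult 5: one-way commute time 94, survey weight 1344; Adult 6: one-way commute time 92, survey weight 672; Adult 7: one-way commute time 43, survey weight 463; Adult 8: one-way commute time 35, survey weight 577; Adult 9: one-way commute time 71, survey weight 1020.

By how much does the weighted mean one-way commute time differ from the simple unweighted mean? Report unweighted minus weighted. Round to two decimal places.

Unweighted sum = 506
Unweighted mean = 506 / 9 = 56.222222
Weighted sum = 32×895 + 16×196 + 81×1181 + 42×1208 + 94×1344 + 92×672 + 43×463 + 35×577 + 71×1020
  = 28640 + 3136 + 95661 + 50736 + 126336 + 61824 + 19909 + 20195 + 72420 = 478857
Sum of weights = 7556
Weighted mean = 478857 / 7556 = 63.374404
Difference (unweighted minus weighted) = -7.1521822

-7.15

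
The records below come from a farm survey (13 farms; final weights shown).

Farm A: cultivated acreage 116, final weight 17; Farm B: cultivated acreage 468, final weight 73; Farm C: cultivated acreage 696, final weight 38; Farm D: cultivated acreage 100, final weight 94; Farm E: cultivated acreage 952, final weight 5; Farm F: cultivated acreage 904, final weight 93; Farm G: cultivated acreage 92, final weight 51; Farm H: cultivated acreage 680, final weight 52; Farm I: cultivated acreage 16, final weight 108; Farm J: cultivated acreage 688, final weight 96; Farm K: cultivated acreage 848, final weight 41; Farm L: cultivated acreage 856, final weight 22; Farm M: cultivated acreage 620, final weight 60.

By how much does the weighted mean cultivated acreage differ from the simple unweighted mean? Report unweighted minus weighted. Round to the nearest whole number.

62

Unweighted sum = 7036
Unweighted mean = 7036 / 13 = 541.23077
Weighted sum = 359444
Sum of weights = 750
Weighted mean = 359444 / 750 = 479.25867
Difference (unweighted minus weighted) = 61.972103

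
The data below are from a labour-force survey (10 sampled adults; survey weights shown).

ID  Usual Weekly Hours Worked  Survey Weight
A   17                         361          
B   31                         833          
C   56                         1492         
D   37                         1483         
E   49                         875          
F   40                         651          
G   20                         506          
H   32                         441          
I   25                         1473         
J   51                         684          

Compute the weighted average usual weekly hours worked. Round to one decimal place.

Weighted sum = 17×361 + 31×833 + 56×1492 + 37×1483 + 49×875 + 40×651 + 20×506 + 32×441 + 25×1473 + 51×684
  = 6137 + 25823 + 83552 + 54871 + 42875 + 26040 + 10120 + 14112 + 36825 + 34884 = 335239
Sum of weights = 361 + 833 + 1492 + 1483 + 875 + 651 + 506 + 441 + 1473 + 684 = 8799
Weighted mean = 335239 / 8799 = 38.09967

38.1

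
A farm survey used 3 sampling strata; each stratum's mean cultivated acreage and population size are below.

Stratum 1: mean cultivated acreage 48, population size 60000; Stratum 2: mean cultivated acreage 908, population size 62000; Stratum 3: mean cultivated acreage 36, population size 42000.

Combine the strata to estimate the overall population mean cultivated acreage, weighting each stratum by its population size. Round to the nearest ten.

Σ Nₕ·x̄ₕ = 48×60000 + 908×62000 + 36×42000
  = 2880000 + 56296000 + 1512000 = 60688000
Σ Nₕ = 60000 + 62000 + 42000 = 164000
Overall mean = 60688000 / 164000 = 370.04878

370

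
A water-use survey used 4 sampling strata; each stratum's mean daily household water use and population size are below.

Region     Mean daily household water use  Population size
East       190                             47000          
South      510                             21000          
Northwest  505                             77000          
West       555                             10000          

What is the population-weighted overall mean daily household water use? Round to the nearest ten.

410

Σ Nₕ·x̄ₕ = 190×47000 + 510×21000 + 505×77000 + 555×10000
  = 8930000 + 10710000 + 38885000 + 5550000 = 64075000
Σ Nₕ = 47000 + 21000 + 77000 + 10000 = 155000
Overall mean = 64075000 / 155000 = 413.3871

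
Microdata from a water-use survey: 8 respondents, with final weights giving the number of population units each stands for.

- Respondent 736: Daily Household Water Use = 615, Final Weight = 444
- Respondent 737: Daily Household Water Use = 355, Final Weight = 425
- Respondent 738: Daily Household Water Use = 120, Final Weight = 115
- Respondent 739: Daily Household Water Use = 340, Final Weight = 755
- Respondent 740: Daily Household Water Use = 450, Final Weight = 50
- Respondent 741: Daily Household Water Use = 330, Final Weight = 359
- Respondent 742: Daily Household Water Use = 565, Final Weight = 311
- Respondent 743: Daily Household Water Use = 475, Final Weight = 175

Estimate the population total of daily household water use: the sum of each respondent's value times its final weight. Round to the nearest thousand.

Weighted total = 615×444 + 355×425 + 120×115 + 340×755 + 450×50 + 330×359 + 565×311 + 475×175
  = 273060 + 150875 + 13800 + 256700 + 22500 + 118470 + 175715 + 83125 = 1094245

1094000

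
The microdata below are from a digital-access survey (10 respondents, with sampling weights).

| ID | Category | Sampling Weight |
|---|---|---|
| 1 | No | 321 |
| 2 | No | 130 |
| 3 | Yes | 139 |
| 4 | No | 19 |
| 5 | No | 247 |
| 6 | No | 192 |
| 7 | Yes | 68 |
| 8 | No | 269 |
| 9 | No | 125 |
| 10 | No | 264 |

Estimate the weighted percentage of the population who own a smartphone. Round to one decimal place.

11.7

Sum of weights for 'Yes' = 139 + 68 = 207
Total weight = 321 + 130 + 139 + 19 + 247 + 192 + 68 + 269 + 125 + 264 = 1774
Weighted proportion = 207 / 1774 = 0.11668546 → 11.668546%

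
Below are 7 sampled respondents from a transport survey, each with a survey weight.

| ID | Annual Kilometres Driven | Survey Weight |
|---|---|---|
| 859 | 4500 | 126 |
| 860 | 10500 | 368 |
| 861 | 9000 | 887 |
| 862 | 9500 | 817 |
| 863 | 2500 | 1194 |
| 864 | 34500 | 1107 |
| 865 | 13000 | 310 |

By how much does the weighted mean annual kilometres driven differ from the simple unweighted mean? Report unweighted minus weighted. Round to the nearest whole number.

-1667

Unweighted sum = 4500 + 10500 + 9000 + 9500 + 2500 + 34500 + 13000 = 83500
Unweighted mean = 83500 / 7 = 11928.571
Weighted sum = 4500×126 + 10500×368 + 9000×887 + 9500×817 + 2500×1194 + 34500×1107 + 13000×310
  = 567000 + 3864000 + 7983000 + 7761500 + 2985000 + 38191500 + 4030000 = 65382000
Sum of weights = 126 + 368 + 887 + 817 + 1194 + 1107 + 310 = 4809
Weighted mean = 65382000 / 4809 = 13595.758
Difference (unweighted minus weighted) = -1667.1865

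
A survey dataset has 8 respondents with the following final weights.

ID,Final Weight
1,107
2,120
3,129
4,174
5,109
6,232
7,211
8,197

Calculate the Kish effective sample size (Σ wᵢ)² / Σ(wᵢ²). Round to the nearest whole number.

7

Σ wᵢ = 1279
Σ wᵢ² = 11449 + 14400 + 16641 + 30276 + 11881 + 53824 + 44521 + 38809 = 221801
n_eff = 1279² / 221801 = 1635841 / 221801 = 7.3752643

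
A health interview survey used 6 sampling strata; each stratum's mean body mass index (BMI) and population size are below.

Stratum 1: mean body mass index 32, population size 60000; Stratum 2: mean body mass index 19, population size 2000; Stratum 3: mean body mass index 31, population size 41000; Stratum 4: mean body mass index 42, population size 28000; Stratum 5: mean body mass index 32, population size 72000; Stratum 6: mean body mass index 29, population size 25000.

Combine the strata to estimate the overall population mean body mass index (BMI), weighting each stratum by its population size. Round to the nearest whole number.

Σ Nₕ·x̄ₕ = 32×60000 + 19×2000 + 31×41000 + 42×28000 + 32×72000 + 29×25000
  = 1920000 + 38000 + 1271000 + 1176000 + 2304000 + 725000 = 7434000
Σ Nₕ = 60000 + 2000 + 41000 + 28000 + 72000 + 25000 = 228000
Overall mean = 7434000 / 228000 = 32.605263

33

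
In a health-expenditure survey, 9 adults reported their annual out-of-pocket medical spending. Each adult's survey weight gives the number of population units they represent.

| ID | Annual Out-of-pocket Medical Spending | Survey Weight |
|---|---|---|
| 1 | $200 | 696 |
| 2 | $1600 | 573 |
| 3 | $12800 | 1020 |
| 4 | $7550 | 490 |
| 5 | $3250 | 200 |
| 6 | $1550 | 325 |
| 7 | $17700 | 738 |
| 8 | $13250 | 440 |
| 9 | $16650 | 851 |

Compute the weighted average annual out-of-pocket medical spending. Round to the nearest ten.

Weighted sum = 52027000
Sum of weights = 696 + 573 + 1020 + 490 + 200 + 325 + 738 + 440 + 851 = 5333
Weighted mean = 52027000 / 5333 = 9755.6722

9760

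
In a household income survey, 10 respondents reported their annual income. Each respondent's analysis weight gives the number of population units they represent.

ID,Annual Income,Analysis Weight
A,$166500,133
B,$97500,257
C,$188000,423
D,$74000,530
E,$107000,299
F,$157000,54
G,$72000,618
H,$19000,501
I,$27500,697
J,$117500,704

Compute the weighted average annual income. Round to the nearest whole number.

85939

Weighted sum = 362319500
Sum of weights = 4216
Weighted mean = 362319500 / 4216 = 85939.16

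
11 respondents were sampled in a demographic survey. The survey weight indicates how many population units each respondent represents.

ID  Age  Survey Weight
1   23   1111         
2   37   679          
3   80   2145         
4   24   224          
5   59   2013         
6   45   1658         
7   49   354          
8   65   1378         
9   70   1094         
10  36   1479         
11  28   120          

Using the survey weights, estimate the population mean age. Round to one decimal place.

53.9

Weighted sum = 661129
Sum of weights = 1111 + 679 + 2145 + 224 + 2013 + 1658 + 354 + 1378 + 1094 + 1479 + 120 = 12255
Weighted mean = 661129 / 12255 = 53.947695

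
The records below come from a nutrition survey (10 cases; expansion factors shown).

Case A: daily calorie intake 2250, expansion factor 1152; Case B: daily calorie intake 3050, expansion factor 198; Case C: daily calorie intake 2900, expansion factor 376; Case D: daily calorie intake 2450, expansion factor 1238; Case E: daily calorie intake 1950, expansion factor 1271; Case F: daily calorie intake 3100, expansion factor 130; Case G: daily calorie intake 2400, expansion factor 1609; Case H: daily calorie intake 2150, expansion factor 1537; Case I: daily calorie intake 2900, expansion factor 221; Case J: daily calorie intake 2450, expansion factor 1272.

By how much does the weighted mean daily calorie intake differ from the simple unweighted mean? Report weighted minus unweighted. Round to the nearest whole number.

-214

Unweighted sum = 25600
Unweighted mean = 25600 / 10 = 2560
Weighted sum = 2250×1152 + 3050×198 + 2900×376 + 2450×1238 + 1950×1271 + 3100×130 + 2400×1609 + 2150×1537 + 2900×221 + 2450×1272
  = 2592000 + 603900 + 1090400 + 3033100 + 2478450 + 403000 + 3861600 + 3304550 + 640900 + 3116400 = 21124300
Sum of weights = 1152 + 198 + 376 + 1238 + 1271 + 130 + 1609 + 1537 + 221 + 1272 = 9004
Weighted mean = 21124300 / 9004 = 2346.1017
Difference (weighted minus unweighted) = -213.89827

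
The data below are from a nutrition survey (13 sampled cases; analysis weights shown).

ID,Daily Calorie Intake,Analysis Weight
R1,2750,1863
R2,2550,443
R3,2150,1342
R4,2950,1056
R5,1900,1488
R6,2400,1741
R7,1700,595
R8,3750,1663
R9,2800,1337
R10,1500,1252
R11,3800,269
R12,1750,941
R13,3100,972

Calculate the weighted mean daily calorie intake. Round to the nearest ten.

Weighted sum = 37810500
Sum of weights = 14962
Weighted mean = 37810500 / 14962 = 2527.102

2530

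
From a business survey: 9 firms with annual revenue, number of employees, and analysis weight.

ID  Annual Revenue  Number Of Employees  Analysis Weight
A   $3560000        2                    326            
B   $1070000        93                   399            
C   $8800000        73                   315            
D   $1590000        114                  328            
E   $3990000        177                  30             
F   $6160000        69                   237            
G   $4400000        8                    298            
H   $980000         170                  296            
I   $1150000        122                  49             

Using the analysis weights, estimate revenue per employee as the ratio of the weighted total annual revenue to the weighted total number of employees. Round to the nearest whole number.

Σ wᵢ·y = 8118260000
Σ wᵢ·x = 2×326 + 93×399 + 73×315 + 114×328 + 177×30 + 69×237 + 8×298 + 170×296 + 122×49
  = 652 + 37107 + 22995 + 37392 + 5310 + 16353 + 2384 + 50320 + 5978 = 178491
Ratio = 8118260000 / 178491 = 45482.741

45483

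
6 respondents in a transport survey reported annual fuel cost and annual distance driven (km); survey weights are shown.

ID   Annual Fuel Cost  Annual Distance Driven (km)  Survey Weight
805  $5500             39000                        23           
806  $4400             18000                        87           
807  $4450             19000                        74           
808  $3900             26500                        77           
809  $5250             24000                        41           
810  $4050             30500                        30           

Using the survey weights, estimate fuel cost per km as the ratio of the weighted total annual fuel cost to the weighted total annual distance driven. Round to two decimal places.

0.19

Σ wᵢ·y = 1475650
Σ wᵢ·x = 39000×23 + 18000×87 + 19000×74 + 26500×77 + 24000×41 + 30500×30
  = 7808500
Ratio = 1475650 / 7808500 = 0.18897996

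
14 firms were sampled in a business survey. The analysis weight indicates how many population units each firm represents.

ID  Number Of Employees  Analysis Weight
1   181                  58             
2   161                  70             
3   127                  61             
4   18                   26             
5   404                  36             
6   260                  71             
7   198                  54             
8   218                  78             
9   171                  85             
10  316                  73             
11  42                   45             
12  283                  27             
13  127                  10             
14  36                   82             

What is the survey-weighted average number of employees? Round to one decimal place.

183.0

Weighted sum = 142039
Sum of weights = 776
Weighted mean = 142039 / 776 = 183.03995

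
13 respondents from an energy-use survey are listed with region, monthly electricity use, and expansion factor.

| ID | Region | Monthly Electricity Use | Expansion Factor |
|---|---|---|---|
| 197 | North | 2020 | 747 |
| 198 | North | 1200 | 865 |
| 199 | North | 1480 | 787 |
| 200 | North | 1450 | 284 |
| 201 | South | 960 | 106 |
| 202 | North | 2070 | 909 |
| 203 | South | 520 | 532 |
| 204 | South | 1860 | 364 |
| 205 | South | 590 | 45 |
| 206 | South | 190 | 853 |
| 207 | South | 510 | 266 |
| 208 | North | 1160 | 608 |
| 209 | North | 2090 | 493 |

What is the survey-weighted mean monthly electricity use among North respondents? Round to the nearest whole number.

North rows: 197, 198, 199, 200, 202, 208, 209
Weighted sum = 2020×747 + 1200×865 + 1480×787 + 1450×284 + 2070×909 + 1160×608 + 2090×493
  = 7740780
Sum of weights = 747 + 865 + 787 + 284 + 909 + 608 + 493 = 4693
Weighted mean = 7740780 / 4693 = 1649.4311

1649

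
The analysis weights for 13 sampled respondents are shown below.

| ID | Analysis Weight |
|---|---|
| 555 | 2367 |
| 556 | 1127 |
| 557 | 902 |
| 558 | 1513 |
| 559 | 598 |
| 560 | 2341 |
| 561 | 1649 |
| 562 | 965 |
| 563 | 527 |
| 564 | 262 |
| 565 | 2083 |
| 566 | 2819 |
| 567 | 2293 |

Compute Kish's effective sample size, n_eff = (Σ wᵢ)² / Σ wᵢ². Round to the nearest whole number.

10

Σ wᵢ = 19446
Σ wᵢ² = 37353774
n_eff = 19446² / 37353774 = 378146916 / 37353774 = 10.123393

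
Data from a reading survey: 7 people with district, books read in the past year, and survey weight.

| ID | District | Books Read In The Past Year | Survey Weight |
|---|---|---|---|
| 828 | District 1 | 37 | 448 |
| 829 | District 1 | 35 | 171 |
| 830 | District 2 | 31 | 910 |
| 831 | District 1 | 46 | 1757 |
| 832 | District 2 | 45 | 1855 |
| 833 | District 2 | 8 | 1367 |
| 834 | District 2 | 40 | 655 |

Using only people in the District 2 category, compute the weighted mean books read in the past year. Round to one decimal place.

District 2 rows: 830, 832, 833, 834
Weighted sum = 31×910 + 45×1855 + 8×1367 + 40×655
  = 28210 + 83475 + 10936 + 26200 = 148821
Sum of weights = 910 + 1855 + 1367 + 655 = 4787
Weighted mean = 148821 / 4787 = 31.088573

31.1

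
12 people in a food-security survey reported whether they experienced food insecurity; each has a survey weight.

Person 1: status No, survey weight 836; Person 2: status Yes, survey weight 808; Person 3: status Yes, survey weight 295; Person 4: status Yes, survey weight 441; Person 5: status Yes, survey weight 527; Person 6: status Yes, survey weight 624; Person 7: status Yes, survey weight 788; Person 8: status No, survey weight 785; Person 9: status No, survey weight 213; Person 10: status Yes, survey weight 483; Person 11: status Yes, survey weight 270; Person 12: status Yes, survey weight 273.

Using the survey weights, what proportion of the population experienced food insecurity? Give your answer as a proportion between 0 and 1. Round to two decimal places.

0.71

Sum of weights for 'Yes' = 808 + 295 + 441 + 527 + 624 + 788 + 483 + 270 + 273 = 4509
Total weight = 836 + 808 + 295 + 441 + 527 + 624 + 788 + 785 + 213 + 483 + 270 + 273 = 6343
Weighted proportion = 4509 / 6343 = 0.71086237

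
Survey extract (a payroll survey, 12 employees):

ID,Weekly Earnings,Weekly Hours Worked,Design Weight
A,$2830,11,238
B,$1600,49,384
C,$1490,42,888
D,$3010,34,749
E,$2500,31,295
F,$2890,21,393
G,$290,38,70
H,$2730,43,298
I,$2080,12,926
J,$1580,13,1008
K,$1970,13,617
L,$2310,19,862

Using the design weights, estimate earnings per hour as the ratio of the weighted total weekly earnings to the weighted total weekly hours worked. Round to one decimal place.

86.3

Σ wᵢ·y = 2830×238 + 1600×384 + 1490×888 + 3010×749 + 2500×295 + 2890×393 + 290×70 + 2730×298 + 2080×926 + 1580×1008 + 1970×617 + 2310×862
  = 673540 + 614400 + 1323120 + 2254490 + 737500 + 1135770 + 20300 + 813540 + 1926080 + 1592640 + 1215490 + 1991220 = 14298090
Σ wᵢ·x = 11×238 + 49×384 + 42×888 + 34×749 + 31×295 + 21×393 + 38×70 + 43×298 + 12×926 + 13×1008 + 13×617 + 19×862
  = 2618 + 18816 + 37296 + 25466 + 9145 + 8253 + 2660 + 12814 + 11112 + 13104 + 8021 + 16378 = 165683
Ratio = 14298090 / 165683 = 86.29787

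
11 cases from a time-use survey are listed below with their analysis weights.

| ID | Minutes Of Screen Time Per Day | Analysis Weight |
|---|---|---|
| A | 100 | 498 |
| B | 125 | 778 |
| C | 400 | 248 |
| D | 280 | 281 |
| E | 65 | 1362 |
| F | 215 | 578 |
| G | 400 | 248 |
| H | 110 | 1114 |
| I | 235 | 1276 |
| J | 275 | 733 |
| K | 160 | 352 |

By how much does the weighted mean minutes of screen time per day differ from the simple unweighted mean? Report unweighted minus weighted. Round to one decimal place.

38.6

Unweighted sum = 2365
Unweighted mean = 2365 / 11 = 215
Weighted sum = 100×498 + 125×778 + 400×248 + 280×281 + 65×1362 + 215×578 + 400×248 + 110×1114 + 235×1276 + 275×733 + 160×352
  = 49800 + 97250 + 99200 + 78680 + 88530 + 124270 + 99200 + 122540 + 299860 + 201575 + 56320 = 1317225
Sum of weights = 7468
Weighted mean = 1317225 / 7468 = 176.38257
Difference (unweighted minus weighted) = 38.617434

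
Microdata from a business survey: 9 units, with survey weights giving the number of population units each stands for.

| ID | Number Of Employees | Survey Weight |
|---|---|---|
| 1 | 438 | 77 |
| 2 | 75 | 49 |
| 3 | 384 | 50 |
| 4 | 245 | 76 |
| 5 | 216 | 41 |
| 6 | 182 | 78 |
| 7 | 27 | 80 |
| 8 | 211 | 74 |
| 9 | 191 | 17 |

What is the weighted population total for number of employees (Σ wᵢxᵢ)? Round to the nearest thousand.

119000

Weighted total = 119294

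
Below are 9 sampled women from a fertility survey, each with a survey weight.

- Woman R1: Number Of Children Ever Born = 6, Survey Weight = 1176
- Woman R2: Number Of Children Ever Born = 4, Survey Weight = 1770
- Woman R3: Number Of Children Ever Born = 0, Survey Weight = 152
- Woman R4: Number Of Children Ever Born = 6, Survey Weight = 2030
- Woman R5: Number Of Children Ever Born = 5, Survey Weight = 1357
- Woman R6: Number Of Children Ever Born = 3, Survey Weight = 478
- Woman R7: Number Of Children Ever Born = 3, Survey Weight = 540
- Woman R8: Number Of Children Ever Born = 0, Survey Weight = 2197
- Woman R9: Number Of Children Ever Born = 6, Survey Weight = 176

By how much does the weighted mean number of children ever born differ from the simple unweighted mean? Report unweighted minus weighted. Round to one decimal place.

Unweighted sum = 6 + 4 + 0 + 6 + 5 + 3 + 3 + 0 + 6 = 33
Unweighted mean = 33 / 9 = 3.6666667
Weighted sum = 6×1176 + 4×1770 + 0×152 + 6×2030 + 5×1357 + 3×478 + 3×540 + 0×2197 + 6×176
  = 7056 + 7080 + 0 + 12180 + 6785 + 1434 + 1620 + 0 + 1056 = 37211
Sum of weights = 1176 + 1770 + 152 + 2030 + 1357 + 478 + 540 + 2197 + 176 = 9876
Weighted mean = 37211 / 9876 = 3.767821
Difference (unweighted minus weighted) = -0.10115431

-0.1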